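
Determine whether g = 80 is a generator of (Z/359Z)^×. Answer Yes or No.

No

φ(359) = 359 − 1 = 358 = 2 · 179.
An element g generates (Z/359Z)^× iff g^(358/q) ≢ 1 (mod 359) for each prime q ∈ {2, 179}.
80^179 ≡ 1 (mod 359)  [q = 2: ≡ 1 ✗]
80^2 ≡ 297 (mod 359)  [q = 179: ≢ 1 ✓]
The check at q = 2 fails, so 80 generates a proper subgroup.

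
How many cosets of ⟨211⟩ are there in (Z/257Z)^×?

4

By Lagrange's theorem, ord_257(211) divides φ(257) = 257 − 1 = 256 = 2^8.
Divisors of 256: 1, 2, 4, 8, 16, 32, 64, 128, 256.
Test each divisor d:
211^1 ≡ 211 (mod 257)
211^2 ≡ 60 (mod 257)
211^4 ≡ 2 (mod 257)
211^8 ≡ 4 (mod 257)
211^16 ≡ 16 (mod 257)
211^32 ≡ 256 (mod 257)
211^64 ≡ 1 (mod 257) ✓
The order of 211 is 64, so the subgroup it generates has 64 elements.
The index is φ(257) / ord(211) = 256 / 64 = 4.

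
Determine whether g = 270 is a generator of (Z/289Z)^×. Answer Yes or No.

No

φ(289) = φ(17^2) = 17·(17−1) = 272 = 2^4 · 17.
An element g generates (Z/289Z)^× iff g^(272/q) ≢ 1 (mod 289) for each prime q ∈ {2, 17}.
270^136 ≡ 1 (mod 289)  [q = 2: ≡ 1 ✗]
270^16 ≡ 69 (mod 289)  [q = 17: ≢ 1 ✓]
The check at q = 2 fails, so 270 generates a proper subgroup.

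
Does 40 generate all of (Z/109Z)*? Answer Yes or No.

φ(109) = 109 − 1 = 108 = 2^2 · 3^3.
40 is a primitive root mod 109 iff 40^(φ(109)/q) ≢ 1 for every prime q | φ(109), i.e. q ∈ {2, 3}.
40^54 ≡ 108 (mod 109)  [q = 2: ≢ 1 ✓]
40^36 ≡ 63 (mod 109)  [q = 3: ≢ 1 ✓]
Every test exponent gives a nontrivial residue, hence 40 generates the full group.

Yes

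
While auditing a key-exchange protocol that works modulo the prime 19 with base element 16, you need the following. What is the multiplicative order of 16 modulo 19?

By Lagrange's theorem, ord_19(16) divides φ(19) = 19 − 1 = 18 = 2 · 3^2.
Divisors of 18: 1, 2, 3, 6, 9, 18.
Test each divisor d:
16^1 ≡ 16 (mod 19)
16^2 ≡ 9 (mod 19)
16^3 ≡ 11 (mod 19)
16^6 ≡ 7 (mod 19)
16^9 ≡ 1 (mod 19) ✓
Hence ord(16) = 9.

9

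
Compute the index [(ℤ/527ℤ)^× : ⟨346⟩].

10

ord(346) | φ(527) = φ(17·31) = (17−1)·(31−1) = 16·30 = 480 = 2^5 · 3 · 5.
Divisors of 480: 1, 2, 3, 4, 5, 6, 8, 10, 12, 15, 16, 20, 24, 30, 32, 40, 48, 60, 80, 96, 120, 160, 240, 480.
Test each divisor d:
346^1 ≡ 346
346^2 ≡ 87
346^3 ≡ 63
346^4 ≡ 191
346^5 ≡ 211
346^6 ≡ 280
346^8 ≡ 118
346^10 ≡ 253
346^12 ≡ 404
346^15 ≡ 156
346^16 ≡ 222
346^20 ≡ 242
346^24 ≡ 373
346^30 ≡ 94
346^32 ≡ 273
346^40 ≡ 67
346^48 ≡ 1
So ord_527(346) = 48, hence |⟨346⟩| = 48.
The index is φ(527) / ord(346) = 480 / 48 = 10.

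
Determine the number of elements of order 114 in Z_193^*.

0

φ(193) = 193 − 1 = 192 = 2^6 · 3.
In a cyclic group of order 192, there are φ(d) elements of order d for each divisor d of 192, and zero for non-divisors.
114 does not divide 192, so no element of (Z/193Z)^× has order 114.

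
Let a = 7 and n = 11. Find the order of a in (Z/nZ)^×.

By Lagrange's theorem, ord_11(7) divides φ(11) = 11 − 1 = 10 = 2 · 5.
Divisors of 10: 1, 2, 5, 10.
Test each divisor d:
7^1 ≡ 7
7^2 ≡ 5
7^5 ≡ 10
7^10 ≡ 1
So ord_11(7) = 10.

10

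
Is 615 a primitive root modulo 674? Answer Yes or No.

φ(674) = φ(2)·φ(337) = 1·336 = 336 = 2^4 · 3 · 7.
Test 615^(336/q) mod 674 for each prime factor q of 336:
615^168 ≡ 673 (mod 674)  [q = 2: ≢ 1 ✓]
615^112 ≡ 1 (mod 674)  [q = 3: ≡ 1 ✗]
615^48 ≡ 1 (mod 674)  [q = 7: ≡ 1 ✗]
Since 615^112 ≡ 1, the order of 615 divides 112 < 336, so 615 is not a primitive root.

No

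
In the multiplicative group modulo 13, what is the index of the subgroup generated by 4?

2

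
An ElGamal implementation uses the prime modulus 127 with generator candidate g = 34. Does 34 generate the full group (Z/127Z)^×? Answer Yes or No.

No

φ(127) = 127 − 1 = 126 = 2 · 3^2 · 7.
It suffices to check that the order of 34 is not a proper divisor of 126: compute 34^(126/q) for q ∈ {2, 3, 7}.
34^63 ≡ 1 (mod 127)  [q = 2: ≡ 1 ✗]
34^42 ≡ 19 (mod 127)  [q = 3: ≢ 1 ✓]
34^18 ≡ 8 (mod 127)  [q = 7: ≢ 1 ✓]
34^63 ≡ 1 shows ord(34) | 63, strictly less than φ(127); not a primitive root.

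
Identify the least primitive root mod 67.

φ(67) = 67 − 1 = 66 = 2 · 3 · 11.
g is a primitive root iff g^(66/q) ≢ 1 (mod 67) for each prime q ∈ {2, 3, 11}.
g = 2: 2^33 ≡ 66; 2^22 ≡ 37; 2^6 ≡ 64 — none is 1, so 2 is a primitive root.
So 2 is the smallest generator of (Z/67Z)^×.

2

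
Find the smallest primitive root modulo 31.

φ(31) = 31 − 1 = 30 = 2 · 3 · 5.
g is a primitive root iff g^(30/q) ≢ 1 (mod 31) for each prime q ∈ {2, 3, 5}.
g = 2: 2^15 ≡ 1 — hits 1, so not a primitive root.
g = 3: 3^15 ≡ 30; 3^10 ≡ 25; 3^6 ≡ 16 — none is 1, so 3 is a primitive root.
The smallest primitive root modulo 31 is 3.

3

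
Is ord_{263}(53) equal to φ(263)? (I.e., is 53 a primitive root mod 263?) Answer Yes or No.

φ(263) = 263 − 1 = 262 = 2 · 131.
It suffices to check that the order of 53 is not a proper divisor of 262: compute 53^(262/q) for q ∈ {2, 131}.
53^131 ≡ 262 (mod 263)  [q = 2: ≢ 1 ✓]
53^2 ≡ 179 (mod 263)  [q = 131: ≢ 1 ✓]
Every test exponent gives a nontrivial residue, hence 53 generates the full group.

Yes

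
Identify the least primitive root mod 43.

3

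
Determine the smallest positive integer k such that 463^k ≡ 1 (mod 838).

418

The order of 463 must divide φ(838) = φ(2)·φ(419) = 1·418 = 418 = 2 · 11 · 19.
Divisors of 418: 1, 2, 11, 19, 22, 38, 209, 418.
Compute 463^d (mod 838) for the divisors d until we hit 1:
463^1 ≡ 463 (mod 838)
463^2 ≡ 679 (mod 838)
463^11 ≡ 831 (mod 838)
463^19 ≡ 779 (mod 838)
463^22 ≡ 49 (mod 838)
463^38 ≡ 129 (mod 838)
463^209 ≡ 837 (mod 838)
463^418 ≡ 1 (mod 838) ✓
Hence ord(463) = 418.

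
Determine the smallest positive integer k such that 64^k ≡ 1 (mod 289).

68

ord(64) | φ(289) = φ(17^2) = 17·(17−1) = 272 = 2^4 · 17.
Divisors of 272: 1, 2, 4, 8, 16, 17, 34, 68, 136, 272.
Evaluate successive powers at the divisors of 272:
64^1 ≡ 64
64^2 ≡ 50
64^4 ≡ 188
64^8 ≡ 86
64^16 ≡ 171
64^17 ≡ 251
64^34 ≡ 288
64^68 ≡ 1
The smallest such exponent is 68, so the order of 64 is 68.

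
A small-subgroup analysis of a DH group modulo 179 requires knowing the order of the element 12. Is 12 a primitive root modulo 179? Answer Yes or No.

φ(179) = 179 − 1 = 178 = 2 · 89.
An element g generates (Z/179Z)^× iff g^(178/q) ≢ 1 (mod 179) for each prime q ∈ {2, 89}.
12^89 ≡ 1 (mod 179)  [q = 2: ≡ 1 ✗]
12^2 ≡ 144 (mod 179)  [q = 89: ≢ 1 ✓]
12^89 ≡ 1 shows ord(12) | 89, strictly less than φ(179); not a primitive root.

No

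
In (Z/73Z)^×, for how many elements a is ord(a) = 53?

φ(73) = 73 − 1 = 72 = 2^3 · 3^2.
In a cyclic group of order 72, there are φ(d) elements of order d for each divisor d of 72, and zero for non-divisors.
53 does not divide 72, so no element of (Z/73Z)^× has order 53.

0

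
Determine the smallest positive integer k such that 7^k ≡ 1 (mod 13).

12

ord(7) | φ(13) = 13 − 1 = 12 = 2^2 · 3.
Divisors of 12: 1, 2, 3, 4, 6, 12.
Evaluate successive powers at the divisors of 12:
7^1 ≡ 7 (mod 13)
7^2 ≡ 10 (mod 13)
7^3 ≡ 5 (mod 13)
7^4 ≡ 9 (mod 13)
7^6 ≡ 12 (mod 13)
7^12 ≡ 1 (mod 13) ✓
The smallest such exponent is 12, so the order of 7 is 12.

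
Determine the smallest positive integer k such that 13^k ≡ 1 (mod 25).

20

Since 13 ∈ (Z/25Z)^×, its order divides φ(25) = φ(5^2) = 5·(5−1) = 20 = 2^2 · 5.
Divisors of 20: 1, 2, 4, 5, 10, 20.
Test each divisor d:
13^1 ≡ 13
13^2 ≡ 19
13^4 ≡ 11
13^5 ≡ 18
13^10 ≡ 24
13^20 ≡ 1
The smallest such exponent is 20, so the order of 13 is 20.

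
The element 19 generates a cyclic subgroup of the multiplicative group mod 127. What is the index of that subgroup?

By Lagrange's theorem, ord_127(19) divides φ(127) = 127 − 1 = 126 = 2 · 3^2 · 7.
Divisors of 126: 1, 2, 3, 6, 7, 9, 14, 18, 21, 42, 63, 126.
Evaluate successive powers at the divisors of 126:
19^1 ≡ 19 (mod 127)
19^2 ≡ 107 (mod 127)
19^3 ≡ 1 (mod 127) ✓
The order of 19 is 3, so the subgroup it generates has 3 elements.
[(Z/127Z)^× : ⟨19⟩] = 126/3 = 42.

42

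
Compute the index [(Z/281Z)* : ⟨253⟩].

10

ord(253) | φ(281) = 281 − 1 = 280 = 2^3 · 5 · 7.
Divisors of 280: 1, 2, 4, 5, 7, 8, 10, 14, 20, 28, 35, 40, 56, 70, 140, 280.
Check 253^d mod 281 for each divisor in increasing order:
253^1 ≡ 253 (mod 281)
253^2 ≡ 222 (mod 281)
253^4 ≡ 109 (mod 281)
253^5 ≡ 39 (mod 281)
253^7 ≡ 228 (mod 281)
253^8 ≡ 79 (mod 281)
253^10 ≡ 116 (mod 281)
253^14 ≡ 280 (mod 281)
253^20 ≡ 249 (mod 281)
253^28 ≡ 1 (mod 281) ✓
So ord_281(253) = 28, hence |⟨253⟩| = 28.
The index is φ(281) / ord(253) = 280 / 28 = 10.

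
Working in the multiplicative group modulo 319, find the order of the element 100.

The order of 100 must divide φ(319) = φ(11·29) = (11−1)·(29−1) = 10·28 = 280 = 2^3 · 5 · 7.
Divisors of 280: 1, 2, 4, 5, 7, 8, 10, 14, 20, 28, 35, 40, 56, 70, 140, 280.
Evaluate successive powers at the divisors of 280:
100^1 ≡ 100 (mod 319)
100^2 ≡ 111 (mod 319)
100^4 ≡ 199 (mod 319)
100^5 ≡ 122 (mod 319)
100^7 ≡ 144 (mod 319)
100^8 ≡ 45 (mod 319)
100^10 ≡ 210 (mod 319)
100^14 ≡ 1 (mod 319) ✓
So ord_319(100) = 14.

14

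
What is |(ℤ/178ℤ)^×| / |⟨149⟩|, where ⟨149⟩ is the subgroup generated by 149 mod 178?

1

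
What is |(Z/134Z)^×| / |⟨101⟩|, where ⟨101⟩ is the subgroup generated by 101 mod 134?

The order of 101 must divide φ(134) = φ(2)·φ(67) = 1·66 = 66 = 2 · 3 · 11.
Divisors of 66: 1, 2, 3, 6, 11, 22, 33, 66.
Check 101^d mod 134 for each divisor in increasing order:
101^1 ≡ 101 (mod 134)
101^2 ≡ 17 (mod 134)
101^3 ≡ 109 (mod 134)
101^6 ≡ 89 (mod 134)
101^11 ≡ 97 (mod 134)
101^22 ≡ 29 (mod 134)
101^33 ≡ 133 (mod 134)
101^66 ≡ 1 (mod 134) ✓
The order of 101 is 66, so the subgroup it generates has 66 elements.
[(Z/134Z)^× : ⟨101⟩] = 66/66 = 1.

1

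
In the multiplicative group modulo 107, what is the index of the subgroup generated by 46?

The order of 46 must divide φ(107) = 107 − 1 = 106 = 2 · 53.
Divisors of 106: 1, 2, 53, 106.
Test each divisor d:
46^1 ≡ 46 (mod 107)
46^2 ≡ 83 (mod 107)
46^53 ≡ 106 (mod 107)
46^106 ≡ 1 (mod 107) ✓
So ord_107(46) = 106, hence |⟨46⟩| = 106.
Index = |(Z/107Z)^×| / |⟨46⟩| = 106 / 106 = 1.

1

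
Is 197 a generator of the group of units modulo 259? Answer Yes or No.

No

259 = 7 · 37 is a product of two distinct odd primes, so (Z/259Z)^× ≅ (Z/7Z)^× × (Z/37Z)^× is not cyclic.
No primitive root modulo 259 exists; in particular 197 is not one.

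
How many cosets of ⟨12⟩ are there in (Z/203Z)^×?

14

Since 12 ∈ (Z/203Z)^×, its order divides φ(203) = φ(7·29) = (7−1)·(29−1) = 6·28 = 168 = 2^3 · 3 · 7.
Divisors of 168: 1, 2, 3, 4, 6, 7, 8, 12, 14, 21, 24, 28, 42, 56, 84, 168.
Evaluate successive powers at the divisors of 168:
12^1 ≡ 12 (mod 203)
12^2 ≡ 144 (mod 203)
12^3 ≡ 104 (mod 203)
12^4 ≡ 30 (mod 203)
12^6 ≡ 57 (mod 203)
12^7 ≡ 75 (mod 203)
12^8 ≡ 88 (mod 203)
12^12 ≡ 1 (mod 203) ✓
Thus |⟨12⟩| = ord(12) = 12.
The index is φ(203) / ord(12) = 168 / 12 = 14.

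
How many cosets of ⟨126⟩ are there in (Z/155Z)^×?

24

By Lagrange's theorem, ord_155(126) divides φ(155) = φ(5·31) = (5−1)·(31−1) = 4·30 = 120 = 2^3 · 3 · 5.
Divisors of 120: 1, 2, 3, 4, 5, 6, 8, 10, 12, 15, 20, 24, 30, 40, 60, 120.
Check 126^d mod 155 for each divisor in increasing order:
126^1 ≡ 126 (mod 155)
126^2 ≡ 66 (mod 155)
126^3 ≡ 101 (mod 155)
126^4 ≡ 16 (mod 155)
126^5 ≡ 1 (mod 155) ✓
So ord_155(126) = 5, hence |⟨126⟩| = 5.
The index is φ(155) / ord(126) = 120 / 5 = 24.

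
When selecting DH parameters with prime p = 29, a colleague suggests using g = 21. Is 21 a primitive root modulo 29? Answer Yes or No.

Yes

φ(29) = 29 − 1 = 28 = 2^2 · 7.
Test 21^(28/q) mod 29 for each prime factor q of 28:
21^14 ≡ 28 (mod 29)  [q = 2: ≢ 1 ✓]
21^4 ≡ 7 (mod 29)  [q = 7: ≢ 1 ✓]
None equal 1, so ord_29(21) = 28: 21 is a primitive root.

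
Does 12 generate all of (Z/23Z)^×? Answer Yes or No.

No

φ(23) = 23 − 1 = 22 = 2 · 11.
It suffices to check that the order of 12 is not a proper divisor of 22: compute 12^(22/q) for q ∈ {2, 11}.
12^11 ≡ 1 (mod 23)  [q = 2: ≡ 1 ✗]
12^2 ≡ 6 (mod 23)  [q = 11: ≢ 1 ✓]
The check at q = 2 fails, so 12 generates a proper subgroup.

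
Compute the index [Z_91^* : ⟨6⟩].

Since 6 ∈ (Z/91Z)^×, its order divides φ(91) = φ(7·13) = (7−1)·(13−1) = 6·12 = 72 = 2^3 · 3^2.
Divisors of 72: 1, 2, 3, 4, 6, 8, 9, 12, 18, 24, 36, 72.
Check 6^d mod 91 for each divisor in increasing order:
6^1 ≡ 6 (mod 91)
6^2 ≡ 36 (mod 91)
6^3 ≡ 34 (mod 91)
6^4 ≡ 22 (mod 91)
6^6 ≡ 64 (mod 91)
6^8 ≡ 29 (mod 91)
6^9 ≡ 83 (mod 91)
6^12 ≡ 1 (mod 91) ✓
Thus |⟨6⟩| = ord(6) = 12.
[(Z/91Z)^× : ⟨6⟩] = 72/12 = 6.

6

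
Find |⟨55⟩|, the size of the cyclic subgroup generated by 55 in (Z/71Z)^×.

70

Since 55 ∈ (Z/71Z)^×, its order divides φ(71) = 71 − 1 = 70 = 2 · 5 · 7.
Divisors of 70: 1, 2, 5, 7, 10, 14, 35, 70.
Evaluate successive powers at the divisors of 70:
55^1 ≡ 55
55^2 ≡ 43
55^5 ≡ 23
55^7 ≡ 66
55^10 ≡ 32
55^14 ≡ 25
55^35 ≡ 70
55^70 ≡ 1
So ord_71(55) = 70.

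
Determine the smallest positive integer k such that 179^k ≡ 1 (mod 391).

88

The order of 179 must divide φ(391) = φ(17·23) = (17−1)·(23−1) = 16·22 = 352 = 2^5 · 11.
Divisors of 352: 1, 2, 4, 8, 11, 16, 22, 32, 44, 88, 176, 352.
Check 179^d mod 391 for each divisor in increasing order:
179^1 ≡ 179 (mod 391)
179^2 ≡ 370 (mod 391)
179^4 ≡ 50 (mod 391)
179^8 ≡ 154 (mod 391)
179^11 ≡ 185 (mod 391)
179^16 ≡ 256 (mod 391)
179^22 ≡ 208 (mod 391)
179^32 ≡ 239 (mod 391)
179^44 ≡ 254 (mod 391)
179^88 ≡ 1 (mod 391) ✓
The smallest such exponent is 88, so the order of 179 is 88.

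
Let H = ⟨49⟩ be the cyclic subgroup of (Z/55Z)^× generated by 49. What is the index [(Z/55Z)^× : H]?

ord(49) | φ(55) = φ(5·11) = (5−1)·(11−1) = 4·10 = 40 = 2^3 · 5.
Divisors of 40: 1, 2, 4, 5, 8, 10, 20, 40.
Test each divisor d:
49^1 ≡ 49 (mod 55)
49^2 ≡ 36 (mod 55)
49^4 ≡ 31 (mod 55)
49^5 ≡ 34 (mod 55)
49^8 ≡ 26 (mod 55)
49^10 ≡ 1 (mod 55) ✓
So ord_55(49) = 10, hence |⟨49⟩| = 10.
[(Z/55Z)^× : ⟨49⟩] = 40/10 = 4.

4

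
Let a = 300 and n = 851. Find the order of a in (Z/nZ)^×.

The order of 300 must divide φ(851) = φ(23·37) = (23−1)·(37−1) = 22·36 = 792 = 2^3 · 3^2 · 11.
Divisors of 792: 1, 2, 3, 4, 6, 8, 9, 11, 12, 18, 22, 24, 33, 36, 44, 66, 72, 88, 99, 132, 198, 264, 396, 792.
Check 300^d mod 851 for each divisor in increasing order:
300^1 ≡ 300 (mod 851)
300^2 ≡ 645 (mod 851)
300^3 ≡ 323 (mod 851)
300^4 ≡ 737 (mod 851)
300^6 ≡ 507 (mod 851)
300^8 ≡ 231 (mod 851)
300^9 ≡ 369 (mod 851)
300^11 ≡ 576 (mod 851)
300^12 ≡ 47 (mod 851)
300^18 ≡ 1 (mod 851) ✓
Hence ord(300) = 18.

18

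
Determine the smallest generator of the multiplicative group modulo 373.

φ(373) = 373 − 1 = 372 = 2^2 · 3 · 31.
g is a primitive root iff g^(372/q) ≢ 1 (mod 373) for each prime q ∈ {2, 3, 31}.
g = 2: 2^186 ≡ 372; 2^124 ≡ 284; 2^12 ≡ 366 — none is 1, so 2 is a primitive root.
So 2 is the smallest generator of (Z/373Z)^×.

2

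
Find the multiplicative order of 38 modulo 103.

Since 38 ∈ (Z/103Z)^×, its order divides φ(103) = 103 − 1 = 102 = 2 · 3 · 17.
Divisors of 102: 1, 2, 3, 6, 17, 34, 51, 102.
Test each divisor d:
38^1 ≡ 38 (mod 103)
38^2 ≡ 2 (mod 103)
38^3 ≡ 76 (mod 103)
38^6 ≡ 8 (mod 103)
38^17 ≡ 46 (mod 103)
38^34 ≡ 56 (mod 103)
38^51 ≡ 1 (mod 103) ✓
The smallest such exponent is 51, so the order of 38 is 51.

51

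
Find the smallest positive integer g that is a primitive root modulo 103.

5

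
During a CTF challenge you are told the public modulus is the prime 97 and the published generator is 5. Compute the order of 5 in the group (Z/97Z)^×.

The order of 5 must divide φ(97) = 97 − 1 = 96 = 2^5 · 3.
Divisors of 96: 1, 2, 3, 4, 6, 8, 12, 16, 24, 32, 48, 96.
Compute 5^d (mod 97) for the divisors d until we hit 1:
5^1 ≡ 5 (mod 97)
5^2 ≡ 25 (mod 97)
5^3 ≡ 28 (mod 97)
5^4 ≡ 43 (mod 97)
5^6 ≡ 8 (mod 97)
5^8 ≡ 6 (mod 97)
5^12 ≡ 64 (mod 97)
5^16 ≡ 36 (mod 97)
5^24 ≡ 22 (mod 97)
5^32 ≡ 35 (mod 97)
5^48 ≡ 96 (mod 97)
5^96 ≡ 1 (mod 97) ✓
The smallest such exponent is 96, so the order of 5 is 96.

96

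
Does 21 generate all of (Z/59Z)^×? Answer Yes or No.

φ(59) = 59 − 1 = 58 = 2 · 29.
It suffices to check that the order of 21 is not a proper divisor of 58: compute 21^(58/q) for q ∈ {2, 29}.
21^29 ≡ 1 (mod 59)  [q = 2: ≡ 1 ✗]
21^2 ≡ 28 (mod 59)  [q = 29: ≢ 1 ✓]
The check at q = 2 fails, so 21 generates a proper subgroup.

No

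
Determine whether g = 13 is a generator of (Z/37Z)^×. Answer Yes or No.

Yes

φ(37) = 37 − 1 = 36 = 2^2 · 3^2.
Test 13^(36/q) mod 37 for each prime factor q of 36:
13^18 ≡ 36 (mod 37)  [q = 2: ≢ 1 ✓]
13^12 ≡ 10 (mod 37)  [q = 3: ≢ 1 ✓]
None equal 1, so ord_37(13) = 36: 13 is a primitive root.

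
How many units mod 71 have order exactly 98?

φ(71) = 71 − 1 = 70 = 2 · 5 · 7.
(Z/71Z)^× is cyclic (|G| = 70); a cyclic group of order m has exactly φ(d) elements of each order d | m, and none otherwise.
98 does not divide 70, so no element of (Z/71Z)^× has order 98.

0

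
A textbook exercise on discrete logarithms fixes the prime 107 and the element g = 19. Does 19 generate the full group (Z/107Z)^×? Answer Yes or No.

φ(107) = 107 − 1 = 106 = 2 · 53.
Test 19^(106/q) mod 107 for each prime factor q of 106:
19^53 ≡ 1 (mod 107)  [q = 2: ≡ 1 ✗]
19^2 ≡ 40 (mod 107)  [q = 53: ≢ 1 ✓]
19^53 ≡ 1 shows ord(19) | 53, strictly less than φ(107); not a primitive root.

No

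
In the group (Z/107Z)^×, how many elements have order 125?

0

φ(107) = 107 − 1 = 106 = 2 · 53.
In a cyclic group of order 106, there are φ(d) elements of order d for each divisor d of 106, and zero for non-divisors.
Here 106 is not a multiple of 125, so there are no elements of order 125.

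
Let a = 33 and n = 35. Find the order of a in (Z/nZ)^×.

12

Since 33 ∈ (Z/35Z)^×, its order divides φ(35) = φ(5·7) = (5−1)·(7−1) = 4·6 = 24 = 2^3 · 3.
Divisors of 24: 1, 2, 3, 4, 6, 8, 12, 24.
Compute 33^d (mod 35) for the divisors d until we hit 1:
33^1 ≡ 33 (mod 35)
33^2 ≡ 4 (mod 35)
33^3 ≡ 27 (mod 35)
33^4 ≡ 16 (mod 35)
33^6 ≡ 29 (mod 35)
33^8 ≡ 11 (mod 35)
33^12 ≡ 1 (mod 35) ✓
The smallest such exponent is 12, so the order of 33 is 12.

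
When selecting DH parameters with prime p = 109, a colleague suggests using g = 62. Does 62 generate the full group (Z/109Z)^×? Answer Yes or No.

Yes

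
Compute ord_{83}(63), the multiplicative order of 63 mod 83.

41

ord(63) | φ(83) = 83 − 1 = 82 = 2 · 41.
Divisors of 82: 1, 2, 41, 82.
Compute 63^d (mod 83) for the divisors d until we hit 1:
63^1 ≡ 63
63^2 ≡ 68
63^41 ≡ 1
Hence ord(63) = 41.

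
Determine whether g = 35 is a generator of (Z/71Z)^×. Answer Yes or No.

Yes

φ(71) = 71 − 1 = 70 = 2 · 5 · 7.
It suffices to check that the order of 35 is not a proper divisor of 70: compute 35^(70/q) for q ∈ {2, 5, 7}.
35^35 ≡ 70 (mod 71)  [q = 2: ≢ 1 ✓]
35^14 ≡ 25 (mod 71)  [q = 5: ≢ 1 ✓]
35^10 ≡ 45 (mod 71)  [q = 7: ≢ 1 ✓]
All checks pass, so 35 has order 70 and is a primitive root modulo 71.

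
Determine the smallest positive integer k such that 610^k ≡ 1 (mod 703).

ord(610) | φ(703) = φ(19·37) = (19−1)·(37−1) = 18·36 = 648 = 2^3 · 3^4.
Divisors of 648: 1, 2, 3, 4, 6, 8, 9, 12, 18, 24, 27, 36, 54, 72, 81, 108, 162, 216, 324, 648.
Evaluate successive powers at the divisors of 648:
610^1 ≡ 610 (mod 703)
610^2 ≡ 213 (mod 703)
610^3 ≡ 578 (mod 703)
610^4 ≡ 377 (mod 703)
610^6 ≡ 159 (mod 703)
610^8 ≡ 123 (mod 703)
610^9 ≡ 512 (mod 703)
610^12 ≡ 676 (mod 703)
610^18 ≡ 628 (mod 703)
610^24 ≡ 26 (mod 703)
610^27 ≡ 265 (mod 703)
610^36 ≡ 1 (mod 703) ✓
So ord_703(610) = 36.

36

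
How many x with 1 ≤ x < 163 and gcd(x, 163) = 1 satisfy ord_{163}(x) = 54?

φ(163) = 163 − 1 = 162 = 2 · 3^4.
In a cyclic group of order 162, there are φ(d) elements of order d for each divisor d of 162, and zero for non-divisors.
54 = 2 · 3^3 divides 162, and φ(54) = 18.

18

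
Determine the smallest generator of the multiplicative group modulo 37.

φ(37) = 37 − 1 = 36 = 2^2 · 3^2.
g is a primitive root iff g^(36/q) ≢ 1 (mod 37) for each prime q ∈ {2, 3}.
g = 2: 2^18 ≡ 36; 2^12 ≡ 26 — none is 1, so 2 is a primitive root.
Hence the least primitive root of 37 is 2.

2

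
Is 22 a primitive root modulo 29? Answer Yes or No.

No

φ(29) = 29 − 1 = 28 = 2^2 · 7.
22 is a primitive root mod 29 iff 22^(φ(29)/q) ≢ 1 for every prime q | φ(29), i.e. q ∈ {2, 7}.
22^14 ≡ 1 (mod 29)  [q = 2: ≡ 1 ✗]
22^4 ≡ 23 (mod 29)  [q = 7: ≢ 1 ✓]
The check at q = 2 fails, so 22 generates a proper subgroup.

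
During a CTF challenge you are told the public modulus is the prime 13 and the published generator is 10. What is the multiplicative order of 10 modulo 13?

The order of 10 must divide φ(13) = 13 − 1 = 12 = 2^2 · 3.
Divisors of 12: 1, 2, 3, 4, 6, 12.
Compute 10^d (mod 13) for the divisors d until we hit 1:
10^1 ≡ 10
10^2 ≡ 9
10^3 ≡ 12
10^4 ≡ 3
10^6 ≡ 1
So ord_13(10) = 6.

6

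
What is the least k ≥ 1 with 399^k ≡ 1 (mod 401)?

ord(399) | φ(401) = 401 − 1 = 400 = 2^4 · 5^2.
Divisors of 400: 1, 2, 4, 5, 8, 10, 16, 20, 25, 40, 50, 80, 100, 200, 400.
Evaluate successive powers at the divisors of 400:
399^1 ≡ 399 (mod 401)
399^2 ≡ 4 (mod 401)
399^4 ≡ 16 (mod 401)
399^5 ≡ 369 (mod 401)
399^8 ≡ 256 (mod 401)
399^10 ≡ 222 (mod 401)
399^16 ≡ 173 (mod 401)
399^20 ≡ 362 (mod 401)
399^25 ≡ 45 (mod 401)
399^40 ≡ 318 (mod 401)
399^50 ≡ 20 (mod 401)
399^80 ≡ 72 (mod 401)
399^100 ≡ 400 (mod 401)
399^200 ≡ 1 (mod 401) ✓
The smallest such exponent is 200, so the order of 399 is 200.

200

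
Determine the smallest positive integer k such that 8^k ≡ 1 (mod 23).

11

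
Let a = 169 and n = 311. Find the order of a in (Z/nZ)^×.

31

By Lagrange's theorem, ord_311(169) divides φ(311) = 311 − 1 = 310 = 2 · 5 · 31.
Divisors of 310: 1, 2, 5, 10, 31, 62, 155, 310.
Test each divisor d:
169^1 ≡ 169 (mod 311)
169^2 ≡ 260 (mod 311)
169^5 ≡ 126 (mod 311)
169^10 ≡ 15 (mod 311)
169^31 ≡ 1 (mod 311) ✓
So ord_311(169) = 31.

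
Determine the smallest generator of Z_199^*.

3

φ(199) = 199 − 1 = 198 = 2 · 3^2 · 11.
Test candidates g = 2, 3, … against the prime factors q ∈ {2, 3, 11} of φ(199): g is a generator iff g^(198/q) ≢ 1 for every such q.
g = 2: 2^99 ≡ 1 — hits 1, so not a primitive root.
g = 3: 3^99 ≡ 198; 3^66 ≡ 106; 3^18 ≡ 125 — none is 1, so 3 is a primitive root.
So 3 is the smallest generator of (Z/199Z)^×.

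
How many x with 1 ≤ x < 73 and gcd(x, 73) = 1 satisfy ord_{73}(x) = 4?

2

φ(73) = 73 − 1 = 72 = 2^3 · 3^2.
Since (Z/73Z)^× is cyclic of order 72, the number of elements of order d is φ(d) when d | 72 and 0 otherwise.
4 = 2^2 divides 72, and φ(4) = 2.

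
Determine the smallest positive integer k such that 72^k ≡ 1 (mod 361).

342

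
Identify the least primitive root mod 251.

6

φ(251) = 251 − 1 = 250 = 2 · 5^3.
Test candidates g = 2, 3, … against the prime factors q ∈ {2, 5} of φ(251): g is a generator iff g^(250/q) ≢ 1 for every such q.
g = 2: 2^125 ≡ 250; 2^50 ≡ 1 — hits 1, so not a primitive root.
g = 3: 3^125 ≡ 1 — hits 1, so not a primitive root.
g = 4: 4^125 ≡ 1 — hits 1, so not a primitive root.
g = 5: 5^125 ≡ 1 — hits 1, so not a primitive root.
g = 6: 6^125 ≡ 250; 6^50 ≡ 219 — none is 1, so 6 is a primitive root.
So 6 is the smallest generator of (Z/251Z)^×.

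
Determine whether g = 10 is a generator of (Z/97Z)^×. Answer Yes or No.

Yes

φ(97) = 97 − 1 = 96 = 2^5 · 3.
Test 10^(96/q) mod 97 for each prime factor q of 96:
10^48 ≡ 96 (mod 97)  [q = 2: ≢ 1 ✓]
10^32 ≡ 61 (mod 97)  [q = 3: ≢ 1 ✓]
All checks pass, so 10 has order 96 and is a primitive root modulo 97.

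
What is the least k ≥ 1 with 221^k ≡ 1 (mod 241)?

120

By Lagrange's theorem, ord_241(221) divides φ(241) = 241 − 1 = 240 = 2^4 · 3 · 5.
Divisors of 240: 1, 2, 3, 4, 5, 6, 8, 10, 12, 15, 16, 20, 24, 30, 40, 48, 60, 80, 120, 240.
Evaluate successive powers at the divisors of 240:
221^1 ≡ 221 (mod 241)
221^2 ≡ 159 (mod 241)
221^3 ≡ 194 (mod 241)
221^4 ≡ 217 (mod 241)
221^5 ≡ 239 (mod 241)
221^6 ≡ 40 (mod 241)
221^8 ≡ 94 (mod 241)
221^10 ≡ 4 (mod 241)
221^12 ≡ 154 (mod 241)
221^15 ≡ 233 (mod 241)
221^16 ≡ 160 (mod 241)
221^20 ≡ 16 (mod 241)
221^24 ≡ 98 (mod 241)
221^30 ≡ 64 (mod 241)
221^40 ≡ 15 (mod 241)
221^48 ≡ 205 (mod 241)
221^60 ≡ 240 (mod 241)
221^80 ≡ 225 (mod 241)
221^120 ≡ 1 (mod 241) ✓
Therefore the multiplicative order of 221 modulo 241 is 120.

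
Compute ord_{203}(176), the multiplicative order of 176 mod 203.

28

The order of 176 must divide φ(203) = φ(7·29) = (7−1)·(29−1) = 6·28 = 168 = 2^3 · 3 · 7.
Divisors of 168: 1, 2, 3, 4, 6, 7, 8, 12, 14, 21, 24, 28, 42, 56, 84, 168.
Test each divisor d:
176^1 ≡ 176
176^2 ≡ 120
176^3 ≡ 8
176^4 ≡ 190
176^6 ≡ 64
176^7 ≡ 99
176^8 ≡ 169
176^12 ≡ 36
176^14 ≡ 57
176^21 ≡ 162
176^24 ≡ 78
176^28 ≡ 1
The smallest such exponent is 28, so the order of 176 is 28.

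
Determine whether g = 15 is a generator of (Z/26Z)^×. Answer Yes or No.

Yes

φ(26) = φ(2)·φ(13) = 1·12 = 12 = 2^2 · 3.
Test 15^(12/q) mod 26 for each prime factor q of 12:
15^6 ≡ 25 (mod 26)  [q = 2: ≢ 1 ✓]
15^4 ≡ 3 (mod 26)  [q = 3: ≢ 1 ✓]
Every test exponent gives a nontrivial residue, hence 15 generates the full group.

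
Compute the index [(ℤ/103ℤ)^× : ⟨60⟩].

ord(60) | φ(103) = 103 − 1 = 102 = 2 · 3 · 17.
Divisors of 102: 1, 2, 3, 6, 17, 34, 51, 102.
Check 60^d mod 103 for each divisor in increasing order:
60^1 ≡ 60
60^2 ≡ 98
60^3 ≡ 9
60^6 ≡ 81
60^17 ≡ 56
60^34 ≡ 46
60^51 ≡ 1
The order of 60 is 51, so the subgroup it generates has 51 elements.
The index is φ(103) / ord(60) = 102 / 51 = 2.

2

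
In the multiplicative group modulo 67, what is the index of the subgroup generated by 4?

2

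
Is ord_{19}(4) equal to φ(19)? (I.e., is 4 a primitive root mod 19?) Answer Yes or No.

φ(19) = 19 − 1 = 18 = 2 · 3^2.
It suffices to check that the order of 4 is not a proper divisor of 18: compute 4^(18/q) for q ∈ {2, 3}.
4^9 ≡ 1 (mod 19)  [q = 2: ≡ 1 ✗]
4^6 ≡ 11 (mod 19)  [q = 3: ≢ 1 ✓]
4^9 ≡ 1 shows ord(4) | 9, strictly less than φ(19); not a primitive root.

No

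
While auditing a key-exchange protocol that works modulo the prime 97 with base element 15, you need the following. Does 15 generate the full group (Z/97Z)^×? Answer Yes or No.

Yes

φ(97) = 97 − 1 = 96 = 2^5 · 3.
An element g generates (Z/97Z)^× iff g^(96/q) ≢ 1 (mod 97) for each prime q ∈ {2, 3}.
15^48 ≡ 96 (mod 97)  [q = 2: ≢ 1 ✓]
15^32 ≡ 61 (mod 97)  [q = 3: ≢ 1 ✓]
All checks pass, so 15 has order 96 and is a primitive root modulo 97.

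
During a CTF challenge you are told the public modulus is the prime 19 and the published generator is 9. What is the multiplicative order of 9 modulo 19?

9

ord(9) | φ(19) = 19 − 1 = 18 = 2 · 3^2.
Divisors of 18: 1, 2, 3, 6, 9, 18.
Test each divisor d:
9^1 ≡ 9 (mod 19)
9^2 ≡ 5 (mod 19)
9^3 ≡ 7 (mod 19)
9^6 ≡ 11 (mod 19)
9^9 ≡ 1 (mod 19) ✓
So ord_19(9) = 9.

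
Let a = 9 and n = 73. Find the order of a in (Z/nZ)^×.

6

ord(9) | φ(73) = 73 − 1 = 72 = 2^3 · 3^2.
Divisors of 72: 1, 2, 3, 4, 6, 8, 9, 12, 18, 24, 36, 72.
Test each divisor d:
9^1 ≡ 9
9^2 ≡ 8
9^3 ≡ 72
9^4 ≡ 64
9^6 ≡ 1
So ord_73(9) = 6.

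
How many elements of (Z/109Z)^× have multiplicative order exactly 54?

18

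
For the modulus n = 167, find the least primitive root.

5

φ(167) = 167 − 1 = 166 = 2 · 83.
g is a primitive root iff g^(166/q) ≢ 1 (mod 167) for each prime q ∈ {2, 83}.
g = 2: 2^83 ≡ 1 — hits 1, so not a primitive root.
g = 3: 3^83 ≡ 1 — hits 1, so not a primitive root.
g = 4: 4^83 ≡ 1 — hits 1, so not a primitive root.
g = 5: 5^83 ≡ 166; 5^2 ≡ 25 — none is 1, so 5 is a primitive root.
So 5 is the smallest generator of (Z/167Z)^×.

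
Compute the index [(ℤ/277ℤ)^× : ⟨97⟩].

By Lagrange's theorem, ord_277(97) divides φ(277) = 277 − 1 = 276 = 2^2 · 3 · 23.
Divisors of 276: 1, 2, 3, 4, 6, 12, 23, 46, 69, 92, 138, 276.
Check 97^d mod 277 for each divisor in increasing order:
97^1 ≡ 97 (mod 277)
97^2 ≡ 268 (mod 277)
97^3 ≡ 235 (mod 277)
97^4 ≡ 81 (mod 277)
97^6 ≡ 102 (mod 277)
97^12 ≡ 155 (mod 277)
97^23 ≡ 182 (mod 277)
97^46 ≡ 161 (mod 277)
97^69 ≡ 217 (mod 277)
97^92 ≡ 160 (mod 277)
97^138 ≡ 276 (mod 277)
97^276 ≡ 1 (mod 277) ✓
The order of 97 is 276, so the subgroup it generates has 276 elements.
Index = |(Z/277Z)^×| / |⟨97⟩| = 276 / 276 = 1.

1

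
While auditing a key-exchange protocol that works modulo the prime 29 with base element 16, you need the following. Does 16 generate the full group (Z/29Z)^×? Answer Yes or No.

φ(29) = 29 − 1 = 28 = 2^2 · 7.
16 is a primitive root mod 29 iff 16^(φ(29)/q) ≢ 1 for every prime q | φ(29), i.e. q ∈ {2, 7}.
16^14 ≡ 1 (mod 29)  [q = 2: ≡ 1 ✗]
16^4 ≡ 25 (mod 29)  [q = 7: ≢ 1 ✓]
16^14 ≡ 1 shows ord(16) | 14, strictly less than φ(29); not a primitive root.

No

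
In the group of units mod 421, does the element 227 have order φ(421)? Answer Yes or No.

φ(421) = 421 − 1 = 420 = 2^2 · 3 · 5 · 7.
It suffices to check that the order of 227 is not a proper divisor of 420: compute 227^(420/q) for q ∈ {2, 3, 5, 7}.
227^210 ≡ 420 (mod 421)  [q = 2: ≢ 1 ✓]
227^140 ≡ 20 (mod 421)  [q = 3: ≢ 1 ✓]
227^84 ≡ 252 (mod 421)  [q = 5: ≢ 1 ✓]
227^60 ≡ 75 (mod 421)  [q = 7: ≢ 1 ✓]
Every test exponent gives a nontrivial residue, hence 227 generates the full group.

Yes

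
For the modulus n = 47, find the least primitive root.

φ(47) = 47 − 1 = 46 = 2 · 23.
Test candidates g = 2, 3, … against the prime factors q ∈ {2, 23} of φ(47): g is a generator iff g^(46/q) ≢ 1 for every such q.
g = 2: 2^23 ≡ 1 — hits 1, so not a primitive root.
g = 3: 3^23 ≡ 1 — hits 1, so not a primitive root.
g = 4: 4^23 ≡ 1 — hits 1, so not a primitive root.
g = 5: 5^23 ≡ 46; 5^2 ≡ 25 — none is 1, so 5 is a primitive root.
So 5 is the smallest generator of (Z/47Z)^×.

5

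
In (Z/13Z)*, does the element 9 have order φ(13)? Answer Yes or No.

No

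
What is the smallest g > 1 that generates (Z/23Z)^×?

5

φ(23) = 23 − 1 = 22 = 2 · 11.
g is a primitive root iff g^(22/q) ≢ 1 (mod 23) for each prime q ∈ {2, 11}.
g = 2: 2^11 ≡ 1 — hits 1, so not a primitive root.
g = 3: 3^11 ≡ 1 — hits 1, so not a primitive root.
g = 4: 4^11 ≡ 1 — hits 1, so not a primitive root.
g = 5: 5^11 ≡ 22; 5^2 ≡ 2 — none is 1, so 5 is a primitive root.
Hence the least primitive root of 23 is 5.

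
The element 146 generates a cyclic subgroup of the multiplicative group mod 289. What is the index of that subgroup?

ord(146) | φ(289) = φ(17^2) = 17·(17−1) = 272 = 2^4 · 17.
Divisors of 272: 1, 2, 4, 8, 16, 17, 34, 68, 136, 272.
Evaluate successive powers at the divisors of 272:
146^1 ≡ 146
146^2 ≡ 219
146^4 ≡ 276
146^8 ≡ 169
146^16 ≡ 239
146^17 ≡ 214
146^34 ≡ 134
146^68 ≡ 38
146^136 ≡ 288
146^272 ≡ 1
Thus |⟨146⟩| = ord(146) = 272.
[(Z/289Z)^× : ⟨146⟩] = 272/272 = 1.

1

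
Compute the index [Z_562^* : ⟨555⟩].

Since 555 ∈ (Z/562Z)^×, its order divides φ(562) = φ(2)·φ(281) = 1·280 = 280 = 2^3 · 5 · 7.
Divisors of 280: 1, 2, 4, 5, 7, 8, 10, 14, 20, 28, 35, 40, 56, 70, 140, 280.
Compute 555^d (mod 562) for the divisors d until we hit 1:
555^1 ≡ 555
555^2 ≡ 49
555^4 ≡ 153
555^5 ≡ 53
555^7 ≡ 349
555^8 ≡ 367
555^10 ≡ 561
555^14 ≡ 409
555^20 ≡ 1
Thus |⟨555⟩| = ord(555) = 20.
Index = |(Z/562Z)^×| / |⟨555⟩| = 280 / 20 = 14.

14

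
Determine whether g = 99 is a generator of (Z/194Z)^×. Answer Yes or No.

φ(194) = φ(2)·φ(97) = 1·96 = 96 = 2^5 · 3.
99 is a primitive root mod 194 iff 99^(φ(194)/q) ≢ 1 for every prime q | φ(194), i.e. q ∈ {2, 3}.
99^48 ≡ 1 (mod 194)  [q = 2: ≡ 1 ✗]
99^32 ≡ 35 (mod 194)  [q = 3: ≢ 1 ✓]
Since 99^48 ≡ 1, the order of 99 divides 48 < 96, so 99 is not a primitive root.

No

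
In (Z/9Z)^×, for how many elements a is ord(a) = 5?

φ(9) = φ(3^2) = 3·(3−1) = 6 = 2 · 3.
(Z/9Z)^× is cyclic (|G| = 6); a cyclic group of order m has exactly φ(d) elements of each order d | m, and none otherwise.
5 does not divide 6, so no element of (Z/9Z)^× has order 5.

0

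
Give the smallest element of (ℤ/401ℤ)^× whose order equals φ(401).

3

φ(401) = 401 − 1 = 400 = 2^4 · 5^2.
g is a primitive root iff g^(400/q) ≢ 1 (mod 401) for each prime q ∈ {2, 5}.
g = 2: 2^200 ≡ 1 — hits 1, so not a primitive root.
g = 3: 3^200 ≡ 400; 3^80 ≡ 72 — none is 1, so 3 is a primitive root.
The smallest primitive root modulo 401 is 3.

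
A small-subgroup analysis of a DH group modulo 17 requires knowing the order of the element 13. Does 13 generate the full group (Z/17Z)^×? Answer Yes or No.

No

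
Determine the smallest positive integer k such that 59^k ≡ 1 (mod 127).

18

ord(59) | φ(127) = 127 − 1 = 126 = 2 · 3^2 · 7.
Divisors of 126: 1, 2, 3, 6, 7, 9, 14, 18, 21, 42, 63, 126.
Evaluate successive powers at the divisors of 126:
59^1 ≡ 59 (mod 127)
59^2 ≡ 52 (mod 127)
59^3 ≡ 20 (mod 127)
59^6 ≡ 19 (mod 127)
59^7 ≡ 105 (mod 127)
59^9 ≡ 126 (mod 127)
59^14 ≡ 103 (mod 127)
59^18 ≡ 1 (mod 127) ✓
Therefore the multiplicative order of 59 modulo 127 is 18.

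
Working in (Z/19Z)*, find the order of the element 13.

Since 13 ∈ (Z/19Z)^×, its order divides φ(19) = 19 − 1 = 18 = 2 · 3^2.
Divisors of 18: 1, 2, 3, 6, 9, 18.
Check 13^d mod 19 for each divisor in increasing order:
13^1 ≡ 13
13^2 ≡ 17
13^3 ≡ 12
13^6 ≡ 11
13^9 ≡ 18
13^18 ≡ 1
The smallest such exponent is 18, so the order of 13 is 18.

18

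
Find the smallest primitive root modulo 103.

5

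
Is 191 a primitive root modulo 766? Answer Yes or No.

Yes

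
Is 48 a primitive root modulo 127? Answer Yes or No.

φ(127) = 127 − 1 = 126 = 2 · 3^2 · 7.
It suffices to check that the order of 48 is not a proper divisor of 126: compute 48^(126/q) for q ∈ {2, 3, 7}.
48^63 ≡ 126 (mod 127)  [q = 2: ≢ 1 ✓]
48^42 ≡ 107 (mod 127)  [q = 3: ≢ 1 ✓]
48^18 ≡ 16 (mod 127)  [q = 7: ≢ 1 ✓]
Every test exponent gives a nontrivial residue, hence 48 generates the full group.

Yes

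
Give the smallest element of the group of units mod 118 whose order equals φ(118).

11

φ(118) = φ(2)·φ(59) = 1·58 = 58 = 2 · 29.
Test candidates g = 2, 3, … against the prime factors q ∈ {2, 29} of φ(118): g is a generator iff g^(58/q) ≢ 1 for every such q.
g = 2: gcd(2, 118) = 2 > 1, not a unit — skip.
g = 3: 3^29 ≡ 1 — hits 1, so not a primitive root.
g = 4: gcd(4, 118) = 2 > 1, not a unit — skip.
g = 5: 5^29 ≡ 1 — hits 1, so not a primitive root.
g = 6: gcd(6, 118) = 2 > 1, not a unit — skip.
g = 7: 7^29 ≡ 1 — hits 1, so not a primitive root.
g = 8: gcd(8, 118) = 2 > 1, not a unit — skip.
g = 9: 9^29 ≡ 1 — hits 1, so not a primitive root.
g = 10: gcd(10, 118) = 2 > 1, not a unit — skip.
g = 11: 11^29 ≡ 117; 11^2 ≡ 3 — none is 1, so 11 is a primitive root.
The smallest primitive root modulo 118 is 11.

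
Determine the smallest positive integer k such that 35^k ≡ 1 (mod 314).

39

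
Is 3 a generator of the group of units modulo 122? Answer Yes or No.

φ(122) = φ(2)·φ(61) = 1·60 = 60 = 2^2 · 3 · 5.
An element g generates (Z/122Z)^× iff g^(60/q) ≢ 1 (mod 122) for each prime q ∈ {2, 3, 5}.
3^30 ≡ 1 (mod 122)  [q = 2: ≡ 1 ✗]
3^20 ≡ 1 (mod 122)  [q = 3: ≡ 1 ✗]
3^12 ≡ 9 (mod 122)  [q = 5: ≢ 1 ✓]
3^30 ≡ 1 shows ord(3) | 30, strictly less than φ(122); not a primitive root.

No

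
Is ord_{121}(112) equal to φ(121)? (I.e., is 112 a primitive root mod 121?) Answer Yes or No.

φ(121) = φ(11^2) = 11·(11−1) = 110 = 2 · 5 · 11.
An element g generates (Z/121Z)^× iff g^(110/q) ≢ 1 (mod 121) for each prime q ∈ {2, 5, 11}.
112^55 ≡ 120 (mod 121)  [q = 2: ≢ 1 ✓]
112^22 ≡ 81 (mod 121)  [q = 5: ≢ 1 ✓]
112^10 ≡ 1 (mod 121)  [q = 11: ≡ 1 ✗]
The check at q = 11 fails, so 112 generates a proper subgroup.

No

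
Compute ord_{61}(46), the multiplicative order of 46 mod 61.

30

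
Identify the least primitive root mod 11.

2

φ(11) = 11 − 1 = 10 = 2 · 5.
g is a primitive root iff g^(10/q) ≢ 1 (mod 11) for each prime q ∈ {2, 5}.
g = 2: 2^5 ≡ 10; 2^2 ≡ 4 — none is 1, so 2 is a primitive root.
The smallest primitive root modulo 11 is 2.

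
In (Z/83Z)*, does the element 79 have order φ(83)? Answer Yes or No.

Yes

φ(83) = 83 − 1 = 82 = 2 · 41.
Test 79^(82/q) mod 83 for each prime factor q of 82:
79^41 ≡ 82 (mod 83)  [q = 2: ≢ 1 ✓]
79^2 ≡ 16 (mod 83)  [q = 41: ≢ 1 ✓]
None equal 1, so ord_83(79) = 82: 79 is a primitive root.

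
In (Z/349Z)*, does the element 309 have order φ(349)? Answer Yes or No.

Yes

φ(349) = 349 − 1 = 348 = 2^2 · 3 · 29.
Test 309^(348/q) mod 349 for each prime factor q of 348:
309^174 ≡ 348 (mod 349)  [q = 2: ≢ 1 ✓]
309^116 ≡ 122 (mod 349)  [q = 3: ≢ 1 ✓]
309^12 ≡ 234 (mod 349)  [q = 29: ≢ 1 ✓]
All checks pass, so 309 has order 348 and is a primitive root modulo 349.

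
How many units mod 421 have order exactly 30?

φ(421) = 421 − 1 = 420 = 2^2 · 3 · 5 · 7.
(Z/421Z)^× is cyclic (|G| = 420); a cyclic group of order m has exactly φ(d) elements of each order d | m, and none otherwise.
30 = 2 · 3 · 5 divides 420, and φ(30) = 8.

8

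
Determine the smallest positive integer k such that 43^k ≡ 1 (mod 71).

The order of 43 must divide φ(71) = 71 − 1 = 70 = 2 · 5 · 7.
Divisors of 70: 1, 2, 5, 7, 10, 14, 35, 70.
Check 43^d mod 71 for each divisor in increasing order:
43^1 ≡ 43 (mod 71)
43^2 ≡ 3 (mod 71)
43^5 ≡ 32 (mod 71)
43^7 ≡ 25 (mod 71)
43^10 ≡ 30 (mod 71)
43^14 ≡ 57 (mod 71)
43^35 ≡ 1 (mod 71) ✓
So ord_71(43) = 35.

35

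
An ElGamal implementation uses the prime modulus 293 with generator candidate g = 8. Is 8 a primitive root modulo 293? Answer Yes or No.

φ(293) = 293 − 1 = 292 = 2^2 · 73.
Test 8^(292/q) mod 293 for each prime factor q of 292:
8^146 ≡ 292 (mod 293)  [q = 2: ≢ 1 ✓]
8^4 ≡ 287 (mod 293)  [q = 73: ≢ 1 ✓]
Every test exponent gives a nontrivial residue, hence 8 generates the full group.

Yes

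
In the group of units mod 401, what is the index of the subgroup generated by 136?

Since 136 ∈ (Z/401Z)^×, its order divides φ(401) = 401 − 1 = 400 = 2^4 · 5^2.
Divisors of 400: 1, 2, 4, 5, 8, 10, 16, 20, 25, 40, 50, 80, 100, 200, 400.
Evaluate successive powers at the divisors of 400:
136^1 ≡ 136
136^2 ≡ 50
136^4 ≡ 94
136^5 ≡ 353
136^8 ≡ 14
136^10 ≡ 299
136^16 ≡ 196
136^20 ≡ 379
136^25 ≡ 254
136^40 ≡ 83
136^50 ≡ 356
136^80 ≡ 72
136^100 ≡ 20
136^200 ≡ 400
136^400 ≡ 1
So ord_401(136) = 400, hence |⟨136⟩| = 400.
[(Z/401Z)^× : ⟨136⟩] = 400/400 = 1.

1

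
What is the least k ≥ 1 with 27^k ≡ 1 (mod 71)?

35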